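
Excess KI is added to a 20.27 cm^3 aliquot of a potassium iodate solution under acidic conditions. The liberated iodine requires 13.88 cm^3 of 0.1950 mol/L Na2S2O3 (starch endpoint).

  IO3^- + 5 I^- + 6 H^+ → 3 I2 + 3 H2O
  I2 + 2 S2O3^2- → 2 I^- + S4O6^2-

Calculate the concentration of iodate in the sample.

0.02225 mol/L

n(S2O3^2-) = 0.01388 × 0.1950 = 2.707 × 10^-3 mol
n(I2) = n(S2O3^2-)/2 = 1.353 × 10^-3 mol
From the 1:3 ratio, n(IO3^-) in the aliquot = 1/3 × 1.353 × 10^-3 = 4.511 × 10^-4 mol
[IO3^-] = 4.511 × 10^-4 / 0.02027 = 0.02225 mol/L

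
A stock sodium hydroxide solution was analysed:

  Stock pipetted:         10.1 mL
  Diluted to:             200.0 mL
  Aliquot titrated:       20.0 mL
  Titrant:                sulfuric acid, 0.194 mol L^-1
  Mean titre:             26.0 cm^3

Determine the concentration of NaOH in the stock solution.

9.99 mol/L

2 NaOH + H2SO4 → Na2SO4 + 2 H2O
n(H2SO4) = 0.0260 × 0.194 = 5.04 × 10^-3 mol
From the 2:1 ratio, n(NaOH) in the aliquot = 2/1 × 5.04 × 10^-3 = 0.0101 mol
[NaOH]_dilute = 0.0101 / 0.0200 = 0.504 mol/L
Dilution factor = 200.0 / 10.1 = 19.80
[NaOH]_stock = 0.504 × 19.80 = 9.99 mol/L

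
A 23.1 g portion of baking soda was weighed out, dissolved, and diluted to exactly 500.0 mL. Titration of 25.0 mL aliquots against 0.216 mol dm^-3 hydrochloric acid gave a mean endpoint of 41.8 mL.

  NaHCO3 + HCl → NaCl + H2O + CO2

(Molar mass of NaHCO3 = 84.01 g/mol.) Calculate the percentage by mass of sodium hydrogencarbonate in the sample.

65.7 %

n(HCl) per titration = 0.0418 × 0.216 = 9.03 × 10^-3 mol
n(NaHCO3) in each aliquot = 9.03 × 10^-3 mol (1:1 ratio)
n(NaHCO3) in the whole flask = 9.03 × 10^-3 × 500.0/25.0 = 0.181 mol
mass of NaHCO3 = 0.181 × 84.01 = 15.2 g
% NaHCO3 = 15.2 / 23.1 × 100 = 65.7 %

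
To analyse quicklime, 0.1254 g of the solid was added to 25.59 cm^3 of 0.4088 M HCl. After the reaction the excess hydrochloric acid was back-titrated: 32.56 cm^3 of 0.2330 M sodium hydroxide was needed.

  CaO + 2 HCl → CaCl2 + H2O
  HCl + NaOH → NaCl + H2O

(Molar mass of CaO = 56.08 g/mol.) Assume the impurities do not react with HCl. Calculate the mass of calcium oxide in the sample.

0.08061 g

n(HCl) added = 0.02559 × 0.4088 = 0.01046 mol
n(NaOH) used in back-titration = 0.03256 × 0.2330 = 7.586 × 10^-3 mol
n(HCl) left over = 7.586 × 10^-3 mol (1:1 ratio)
n(HCl) consumed by analyte = 0.01046 − 7.586 × 10^-3 = 2.875 × 10^-3 mol
From the 1:2 ratio, n(CaO) = 1/2 × 2.875 × 10^-3 = 1.437 × 10^-3 mol
mass of CaO = 1.437 × 10^-3 × 56.08 = 0.08061 g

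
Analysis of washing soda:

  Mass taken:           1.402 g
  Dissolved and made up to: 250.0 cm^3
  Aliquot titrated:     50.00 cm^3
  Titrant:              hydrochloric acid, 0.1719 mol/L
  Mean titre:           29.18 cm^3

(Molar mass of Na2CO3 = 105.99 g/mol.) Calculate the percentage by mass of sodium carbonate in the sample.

Na2CO3 + 2 HCl → 2 NaCl + H2O + CO2
n(HCl) per titration = 0.02918 × 0.1719 = 5.016 × 10^-3 mol
From the 1:2 ratio, n(Na2CO3) in each aliquot = 1/2 × 5.016 × 10^-3 = 2.508 × 10^-3 mol
n(Na2CO3) in the whole flask = 2.508 × 10^-3 × 250.0/50.00 = 0.01254 mol
mass of Na2CO3 = 0.01254 × 105.99 = 1.329 g
% Na2CO3 = 1.329 / 1.402 × 100 = 94.80 %

94.80 %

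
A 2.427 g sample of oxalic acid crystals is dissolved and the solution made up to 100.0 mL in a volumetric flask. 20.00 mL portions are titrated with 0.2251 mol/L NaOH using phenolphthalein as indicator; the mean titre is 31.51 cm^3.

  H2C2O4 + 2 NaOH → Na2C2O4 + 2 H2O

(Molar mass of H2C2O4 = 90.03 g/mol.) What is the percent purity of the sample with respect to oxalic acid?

n(NaOH) per titration = 0.03151 × 0.2251 = 7.093 × 10^-3 mol
From the 1:2 ratio, n(H2C2O4) in each aliquot = 1/2 × 7.093 × 10^-3 = 3.546 × 10^-3 mol
n(H2C2O4) in the whole flask = 3.546 × 10^-3 × 100.0/20.00 = 0.01773 mol
mass of H2C2O4 = 0.01773 × 90.03 = 1.596 g
% H2C2O4 = 1.596 / 2.427 × 100 = 65.78 %

65.78 %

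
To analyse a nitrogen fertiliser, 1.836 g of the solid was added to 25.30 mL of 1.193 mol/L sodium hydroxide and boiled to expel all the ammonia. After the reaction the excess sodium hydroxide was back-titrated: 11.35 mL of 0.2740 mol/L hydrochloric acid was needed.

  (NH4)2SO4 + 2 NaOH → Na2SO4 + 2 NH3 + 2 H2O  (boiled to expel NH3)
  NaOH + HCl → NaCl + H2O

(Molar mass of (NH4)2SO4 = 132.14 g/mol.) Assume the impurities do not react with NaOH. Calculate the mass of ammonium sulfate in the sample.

1.789 g

n(NaOH) added = 0.02530 × 1.193 = 0.03018 mol
n(HCl) used in back-titration = 0.01135 × 0.2740 = 3.110 × 10^-3 mol
n(NaOH) left over = 3.110 × 10^-3 mol (1:1 ratio)
n(NaOH) consumed by analyte = 0.03018 − 3.110 × 10^-3 = 0.02707 mol
From the 1:2 ratio, n((NH4)2SO4) = 1/2 × 0.02707 = 0.01354 mol
mass of (NH4)2SO4 = 0.01354 × 132.14 = 1.789 g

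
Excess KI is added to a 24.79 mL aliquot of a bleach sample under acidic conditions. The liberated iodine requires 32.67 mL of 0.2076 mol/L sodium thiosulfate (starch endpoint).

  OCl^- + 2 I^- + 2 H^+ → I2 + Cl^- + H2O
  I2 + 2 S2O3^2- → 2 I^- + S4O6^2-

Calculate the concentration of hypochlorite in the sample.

n(S2O3^2-) = 0.03267 × 0.2076 = 6.782 × 10^-3 mol
n(I2) = n(S2O3^2-)/2 = 3.391 × 10^-3 mol
n(OCl^-) in the aliquot = 3.391 × 10^-3 mol (1:1 ratio)
[OCl^-] = 3.391 × 10^-3 / 0.02479 = 0.1368 mol/L

0.1368 mol/L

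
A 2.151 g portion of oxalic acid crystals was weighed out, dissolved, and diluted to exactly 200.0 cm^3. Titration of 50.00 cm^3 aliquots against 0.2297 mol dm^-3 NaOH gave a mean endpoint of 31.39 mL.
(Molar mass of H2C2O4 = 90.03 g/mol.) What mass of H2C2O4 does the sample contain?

H2C2O4 + 2 NaOH → Na2C2O4 + 2 H2O
n(NaOH) per titration = 0.03139 × 0.2297 = 7.210 × 10^-3 mol
From the 1:2 ratio, n(H2C2O4) in each aliquot = 1/2 × 7.210 × 10^-3 = 3.605 × 10^-3 mol
n(H2C2O4) in the whole flask = 3.605 × 10^-3 × 200.0/50.00 = 0.01442 mol
mass of H2C2O4 = 0.01442 × 90.03 = 1.298 g

1.298 g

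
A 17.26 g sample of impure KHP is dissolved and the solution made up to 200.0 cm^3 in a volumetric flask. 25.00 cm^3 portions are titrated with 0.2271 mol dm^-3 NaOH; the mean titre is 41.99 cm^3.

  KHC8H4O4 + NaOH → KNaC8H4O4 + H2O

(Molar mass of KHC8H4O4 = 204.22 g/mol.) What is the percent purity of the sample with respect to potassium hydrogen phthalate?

90.26 %

n(NaOH) per titration = 0.04199 × 0.2271 = 9.536 × 10^-3 mol
n(KHC8H4O4) in each aliquot = 9.536 × 10^-3 mol (1:1 ratio)
n(KHC8H4O4) in the whole flask = 9.536 × 10^-3 × 200.0/25.00 = 0.07629 mol
mass of KHC8H4O4 = 0.07629 × 204.22 = 15.58 g
% KHC8H4O4 = 15.58 / 17.26 × 100 = 90.26 %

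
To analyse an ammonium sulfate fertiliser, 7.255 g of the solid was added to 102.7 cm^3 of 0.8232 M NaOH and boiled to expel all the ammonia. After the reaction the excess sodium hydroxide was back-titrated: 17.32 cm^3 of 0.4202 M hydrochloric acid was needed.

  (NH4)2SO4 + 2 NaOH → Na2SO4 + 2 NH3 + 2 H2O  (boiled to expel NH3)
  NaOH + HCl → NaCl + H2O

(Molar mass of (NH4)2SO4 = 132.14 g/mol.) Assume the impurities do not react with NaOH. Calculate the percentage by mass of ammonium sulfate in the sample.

n(NaOH) added = 0.1027 × 0.8232 = 0.08454 mol
n(HCl) used in back-titration = 0.01732 × 0.4202 = 7.278 × 10^-3 mol
n(NaOH) left over = 7.278 × 10^-3 mol (1:1 ratio)
n(NaOH) consumed by analyte = 0.08454 − 7.278 × 10^-3 = 0.07726 mol
From the 1:2 ratio, n((NH4)2SO4) = 1/2 × 0.07726 = 0.03863 mol
mass of (NH4)2SO4 = 0.03863 × 132.14 = 5.105 g
% (NH4)2SO4 = 5.105 / 7.255 × 100 = 70.36 %

70.36 %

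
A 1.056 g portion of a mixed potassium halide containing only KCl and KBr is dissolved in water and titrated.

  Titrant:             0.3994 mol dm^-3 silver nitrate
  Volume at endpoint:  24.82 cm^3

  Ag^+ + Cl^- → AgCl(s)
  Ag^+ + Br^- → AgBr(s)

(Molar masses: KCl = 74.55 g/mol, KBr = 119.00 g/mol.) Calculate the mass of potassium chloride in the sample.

n(AgNO3) = 0.02482 × 0.3994 = 9.913 × 10^-3 mol
Let x = n(KCl), y = n(KBr).
Titrant: 1x + 1y = 9.913 × 10^-3;  mass: 74.55x + 119.00y = 1.056
Solving, x = 2.782 × 10^-3 mol, y = 7.131 × 10^-3 mol
mass of KCl = 2.782 × 10^-3 × 74.55 = 0.2074 g

0.2074 g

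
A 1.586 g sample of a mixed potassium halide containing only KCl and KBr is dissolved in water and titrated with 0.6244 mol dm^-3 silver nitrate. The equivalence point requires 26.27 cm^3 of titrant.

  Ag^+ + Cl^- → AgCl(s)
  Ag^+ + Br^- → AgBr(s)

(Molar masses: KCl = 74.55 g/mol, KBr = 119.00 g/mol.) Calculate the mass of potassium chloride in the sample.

0.6138 g

n(AgNO3) = 0.02627 × 0.6244 = 0.01640 mol
Let x = n(KCl), y = n(KBr).
Titrant: 1x + 1y = 0.01640;  mass: 74.55x + 119.00y = 1.586
Solving, x = 8.233 × 10^-3 mol, y = 8.170 × 10^-3 mol
mass of KCl = 8.233 × 10^-3 × 74.55 = 0.6138 g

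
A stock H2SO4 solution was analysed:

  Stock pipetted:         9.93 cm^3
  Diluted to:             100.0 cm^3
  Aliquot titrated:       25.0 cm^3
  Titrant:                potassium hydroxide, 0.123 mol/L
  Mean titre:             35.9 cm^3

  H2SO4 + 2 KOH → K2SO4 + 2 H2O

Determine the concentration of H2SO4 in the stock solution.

n(KOH) = 0.0359 × 0.123 = 4.42 × 10^-3 mol
From the 1:2 ratio, n(H2SO4) in the aliquot = 1/2 × 4.42 × 10^-3 = 2.21 × 10^-3 mol
[H2SO4]_dilute = 2.21 × 10^-3 / 0.0250 = 0.0883 mol/L
Dilution factor = 100.0 / 9.93 = 10.07
[H2SO4]_stock = 0.0883 × 10.07 = 0.889 mol/L

0.889 mol/L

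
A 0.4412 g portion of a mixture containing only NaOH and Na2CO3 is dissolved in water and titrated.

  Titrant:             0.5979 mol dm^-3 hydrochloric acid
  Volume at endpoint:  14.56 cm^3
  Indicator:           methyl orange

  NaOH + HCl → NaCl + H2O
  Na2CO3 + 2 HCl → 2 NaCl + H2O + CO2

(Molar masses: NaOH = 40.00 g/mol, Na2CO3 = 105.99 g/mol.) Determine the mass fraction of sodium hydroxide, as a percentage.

n(HCl) = 0.01456 × 0.5979 = 8.705 × 10^-3 mol
Let x = n(NaOH), y = n(Na2CO3).
Titrant: 1x + 2y = 8.705 × 10^-3;  mass: 40.00x + 105.99y = 0.4412
Solving, x = 1.550 × 10^-3 mol, y = 3.578 × 10^-3 mol
mass of NaOH = 1.550 × 10^-3 × 40.00 = 0.06201 g
% NaOH = 0.06201 / 0.4412 × 100 = 14.05 %

14.05 %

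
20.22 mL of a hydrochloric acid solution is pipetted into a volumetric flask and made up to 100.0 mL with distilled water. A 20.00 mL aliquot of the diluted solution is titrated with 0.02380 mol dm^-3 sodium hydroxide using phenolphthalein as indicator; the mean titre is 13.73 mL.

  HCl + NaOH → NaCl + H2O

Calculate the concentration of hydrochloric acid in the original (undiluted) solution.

0.08080 mol/L

n(NaOH) = 0.01373 × 0.02380 = 3.268 × 10^-4 mol
n(HCl) in the aliquot = 3.268 × 10^-4 mol (1:1 ratio)
[HCl]_dilute = 3.268 × 10^-4 / 0.02000 = 0.01634 mol/L
Dilution factor = 100.0 / 20.22 = 4.946
[HCl]_stock = 0.01634 × 4.946 = 0.08080 mol/L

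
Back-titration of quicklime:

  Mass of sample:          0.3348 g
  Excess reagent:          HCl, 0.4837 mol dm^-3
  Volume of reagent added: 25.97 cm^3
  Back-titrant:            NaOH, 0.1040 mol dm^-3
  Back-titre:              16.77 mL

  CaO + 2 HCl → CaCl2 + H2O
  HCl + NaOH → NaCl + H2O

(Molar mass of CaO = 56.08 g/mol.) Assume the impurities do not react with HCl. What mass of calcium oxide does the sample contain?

0.3033 g

n(HCl) added = 0.02597 × 0.4837 = 0.01256 mol
n(NaOH) used in back-titration = 0.01677 × 0.1040 = 1.744 × 10^-3 mol
n(HCl) left over = 1.744 × 10^-3 mol (1:1 ratio)
n(HCl) consumed by analyte = 0.01256 − 1.744 × 10^-3 = 0.01082 mol
From the 1:2 ratio, n(CaO) = 1/2 × 0.01082 = 5.409 × 10^-3 mol
mass of CaO = 5.409 × 10^-3 × 56.08 = 0.3033 g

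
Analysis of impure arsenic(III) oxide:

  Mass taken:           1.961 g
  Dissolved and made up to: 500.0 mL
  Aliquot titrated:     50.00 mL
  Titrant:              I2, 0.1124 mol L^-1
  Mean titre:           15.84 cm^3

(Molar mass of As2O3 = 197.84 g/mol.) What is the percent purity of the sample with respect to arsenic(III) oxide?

As2O3 + 2 I2 + 2 H2O → As2O5 + 4 HI
n(I2) per titration = 0.01584 × 0.1124 = 1.780 × 10^-3 mol
From the 1:2 ratio, n(As2O3) in each aliquot = 1/2 × 1.780 × 10^-3 = 8.902 × 10^-4 mol
n(As2O3) in the whole flask = 8.902 × 10^-4 × 500.0/50.00 = 8.902 × 10^-3 mol
mass of As2O3 = 8.902 × 10^-3 × 197.84 = 1.761 g
% As2O3 = 1.761 / 1.961 × 100 = 89.81 %

89.81 %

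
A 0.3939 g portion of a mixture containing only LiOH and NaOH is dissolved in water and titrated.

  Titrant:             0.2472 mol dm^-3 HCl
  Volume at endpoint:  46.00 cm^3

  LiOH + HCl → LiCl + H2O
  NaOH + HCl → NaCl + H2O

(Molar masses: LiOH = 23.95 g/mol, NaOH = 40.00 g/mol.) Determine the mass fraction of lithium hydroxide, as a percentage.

n(HCl) = 0.04600 × 0.2472 = 0.01137 mol
Let x = n(LiOH), y = n(NaOH).
Titrant: 1x + 1y = 0.01137;  mass: 23.95x + 40.00y = 0.3939
Solving, x = 3.797 × 10^-3 mol, y = 7.574 × 10^-3 mol
mass of LiOH = 3.797 × 10^-3 × 23.95 = 0.09095 g
% LiOH = 0.09095 / 0.3939 × 100 = 23.09 %

23.09 %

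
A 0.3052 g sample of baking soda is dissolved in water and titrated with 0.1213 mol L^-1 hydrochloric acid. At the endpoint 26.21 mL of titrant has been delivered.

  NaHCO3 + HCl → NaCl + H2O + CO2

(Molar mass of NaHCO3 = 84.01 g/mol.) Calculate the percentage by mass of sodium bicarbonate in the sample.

n(HCl) = 0.02621 L × 0.1213 mol/L = 3.179 × 10^-3 mol
n(NaHCO3) = 3.179 × 10^-3 mol (1:1 ratio)
mass of NaHCO3 = 3.179 × 10^-3 × 84.01 g/mol = 0.2671 g
% NaHCO3 = 0.2671 / 0.3052 × 100 = 87.51 %

87.51 %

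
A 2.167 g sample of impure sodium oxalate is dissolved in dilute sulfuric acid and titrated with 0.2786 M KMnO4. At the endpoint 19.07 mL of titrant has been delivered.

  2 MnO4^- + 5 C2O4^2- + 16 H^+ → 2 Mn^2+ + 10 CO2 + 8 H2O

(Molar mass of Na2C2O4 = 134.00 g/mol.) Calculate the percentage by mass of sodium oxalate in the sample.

82.13 %

n(KMnO4) = 0.01907 L × 0.2786 mol/L = 5.313 × 10^-3 mol
From the 5:2 ratio, n(Na2C2O4) = 5/2 × 5.313 × 10^-3 = 0.01328 mol
mass of Na2C2O4 = 0.01328 × 134.00 g/mol = 1.780 g
% Na2C2O4 = 1.780 / 2.167 × 100 = 82.13 %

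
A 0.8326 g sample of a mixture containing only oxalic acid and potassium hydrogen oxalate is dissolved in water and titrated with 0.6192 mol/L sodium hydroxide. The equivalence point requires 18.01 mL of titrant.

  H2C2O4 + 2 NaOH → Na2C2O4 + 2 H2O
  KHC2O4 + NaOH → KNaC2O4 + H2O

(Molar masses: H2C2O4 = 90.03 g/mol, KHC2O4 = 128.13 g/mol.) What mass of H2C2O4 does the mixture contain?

0.3229 g

n(NaOH) = 0.01801 × 0.6192 = 0.01115 mol
Let x = n(H2C2O4), y = n(KHC2O4).
Titrant: 2x + 1y = 0.01115;  mass: 90.03x + 128.13y = 0.8326
Solving, x = 3.587 × 10^-3 mol, y = 3.978 × 10^-3 mol
mass of H2C2O4 = 3.587 × 10^-3 × 90.03 = 0.3229 g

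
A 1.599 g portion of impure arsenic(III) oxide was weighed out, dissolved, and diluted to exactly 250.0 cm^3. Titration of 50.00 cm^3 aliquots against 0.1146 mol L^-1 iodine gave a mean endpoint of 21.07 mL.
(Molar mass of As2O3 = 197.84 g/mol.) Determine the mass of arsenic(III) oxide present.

1.194 g

As2O3 + 2 I2 + 2 H2O → As2O5 + 4 HI
n(I2) per titration = 0.02107 × 0.1146 = 2.415 × 10^-3 mol
From the 1:2 ratio, n(As2O3) in each aliquot = 1/2 × 2.415 × 10^-3 = 1.207 × 10^-3 mol
n(As2O3) in the whole flask = 1.207 × 10^-3 × 250.0/50.00 = 6.037 × 10^-3 mol
mass of As2O3 = 6.037 × 10^-3 × 197.84 = 1.194 g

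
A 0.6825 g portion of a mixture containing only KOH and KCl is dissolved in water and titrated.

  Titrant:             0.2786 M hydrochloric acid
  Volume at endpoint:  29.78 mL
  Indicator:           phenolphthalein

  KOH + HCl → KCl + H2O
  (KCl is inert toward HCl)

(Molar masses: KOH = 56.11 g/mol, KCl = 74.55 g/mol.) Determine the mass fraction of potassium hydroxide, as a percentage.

n(HCl) = 0.02978 × 0.2786 = 8.297 × 10^-3 mol
Let x = n(KOH), y = n(KCl).
Titrant: 1x = 8.297 × 10^-3;  mass: 56.11x + 74.55y = 0.6825
Solving, x = 8.297 × 10^-3 mol, y = 2.910 × 10^-3 mol
mass of KOH = 8.297 × 10^-3 × 56.11 = 0.4655 g
% KOH = 0.4655 / 0.6825 × 100 = 68.21 %

68.21 %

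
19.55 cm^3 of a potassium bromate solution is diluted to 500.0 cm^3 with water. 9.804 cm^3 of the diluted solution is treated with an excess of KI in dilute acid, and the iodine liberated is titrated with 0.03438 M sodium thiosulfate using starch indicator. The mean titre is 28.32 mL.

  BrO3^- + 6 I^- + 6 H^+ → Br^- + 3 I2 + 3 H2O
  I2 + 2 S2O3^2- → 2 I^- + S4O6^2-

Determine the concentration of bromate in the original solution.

n(S2O3^2-) = 0.02832 × 0.03438 = 9.736 × 10^-4 mol
n(I2) = n(S2O3^2-)/2 = 4.868 × 10^-4 mol
From the 1:3 ratio, n(BrO3^-) in the aliquot = 1/3 × 4.868 × 10^-4 = 1.623 × 10^-4 mol
[BrO3^-]_dilute = 1.623 × 10^-4 / 0.009804 = 0.01655 mol/L
[BrO3^-]_original = 0.01655 × 500.0/19.55 = 0.4233 mol/L

0.4233 M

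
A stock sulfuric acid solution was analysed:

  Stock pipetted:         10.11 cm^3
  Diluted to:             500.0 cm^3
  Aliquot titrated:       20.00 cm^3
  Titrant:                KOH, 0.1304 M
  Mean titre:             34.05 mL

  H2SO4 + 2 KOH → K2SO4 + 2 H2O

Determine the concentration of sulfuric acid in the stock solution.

n(KOH) = 0.03405 × 0.1304 = 4.440 × 10^-3 mol
From the 1:2 ratio, n(H2SO4) in the aliquot = 1/2 × 4.440 × 10^-3 = 2.220 × 10^-3 mol
[H2SO4]_dilute = 2.220 × 10^-3 / 0.02000 = 0.1110 mol/L
Dilution factor = 500.0 / 10.11 = 49.46
[H2SO4]_stock = 0.1110 × 49.46 = 5.490 mol/L

5.490 M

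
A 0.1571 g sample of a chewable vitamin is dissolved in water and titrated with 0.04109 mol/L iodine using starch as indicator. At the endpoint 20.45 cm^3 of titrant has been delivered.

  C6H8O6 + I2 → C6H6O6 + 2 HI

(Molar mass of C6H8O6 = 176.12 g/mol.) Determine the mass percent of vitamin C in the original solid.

94.20 %

n(I2) = 0.02045 L × 0.04109 mol/L = 8.403 × 10^-4 mol
n(C6H8O6) = 8.403 × 10^-4 mol (1:1 ratio)
mass of C6H8O6 = 8.403 × 10^-4 × 176.12 g/mol = 0.1480 g
% C6H8O6 = 0.1480 / 0.1571 × 100 = 94.20 %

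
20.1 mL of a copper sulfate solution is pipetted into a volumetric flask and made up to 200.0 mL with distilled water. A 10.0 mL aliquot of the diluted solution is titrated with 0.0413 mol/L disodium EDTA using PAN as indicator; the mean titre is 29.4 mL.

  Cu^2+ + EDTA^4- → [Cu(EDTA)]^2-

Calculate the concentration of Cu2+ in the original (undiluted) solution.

1.21 mol/L

n(EDTA) = 0.0294 × 0.0413 = 1.21 × 10^-3 mol
n(Cu2+) in the aliquot = 1.21 × 10^-3 mol (1:1 ratio)
[Cu2+]_dilute = 1.21 × 10^-3 / 0.0100 = 0.121 mol/L
Dilution factor = 200.0 / 20.1 = 9.950
[Cu2+]_stock = 0.121 × 9.950 = 1.21 mol/L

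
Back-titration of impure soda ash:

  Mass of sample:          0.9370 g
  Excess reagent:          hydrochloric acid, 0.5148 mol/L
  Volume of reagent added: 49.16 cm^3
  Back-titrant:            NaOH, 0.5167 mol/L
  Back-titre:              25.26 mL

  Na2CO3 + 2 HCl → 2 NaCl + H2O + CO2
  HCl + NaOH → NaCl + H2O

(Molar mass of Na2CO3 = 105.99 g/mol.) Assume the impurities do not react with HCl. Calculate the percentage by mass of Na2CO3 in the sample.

n(HCl) added = 0.04916 × 0.5148 = 0.02531 mol
n(NaOH) used in back-titration = 0.02526 × 0.5167 = 0.01305 mol
n(HCl) left over = 0.01305 mol (1:1 ratio)
n(HCl) consumed by analyte = 0.02531 − 0.01305 = 0.01226 mol
From the 1:2 ratio, n(Na2CO3) = 1/2 × 0.01226 = 6.128 × 10^-3 mol
mass of Na2CO3 = 6.128 × 10^-3 × 105.99 = 0.6495 g
% Na2CO3 = 0.6495 / 0.9370 × 100 = 69.32 %

69.32 %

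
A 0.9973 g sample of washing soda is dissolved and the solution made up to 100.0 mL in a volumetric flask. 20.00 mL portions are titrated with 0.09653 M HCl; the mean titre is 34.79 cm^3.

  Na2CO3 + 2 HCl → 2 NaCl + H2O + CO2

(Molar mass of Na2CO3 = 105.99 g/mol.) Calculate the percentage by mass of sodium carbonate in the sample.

n(HCl) per titration = 0.03479 × 0.09653 = 3.358 × 10^-3 mol
From the 1:2 ratio, n(Na2CO3) in each aliquot = 1/2 × 3.358 × 10^-3 = 1.679 × 10^-3 mol
n(Na2CO3) in the whole flask = 1.679 × 10^-3 × 100.0/20.00 = 8.396 × 10^-3 mol
mass of Na2CO3 = 8.396 × 10^-3 × 105.99 = 0.8899 g
% Na2CO3 = 0.8899 / 0.9973 × 100 = 89.23 %

89.23 %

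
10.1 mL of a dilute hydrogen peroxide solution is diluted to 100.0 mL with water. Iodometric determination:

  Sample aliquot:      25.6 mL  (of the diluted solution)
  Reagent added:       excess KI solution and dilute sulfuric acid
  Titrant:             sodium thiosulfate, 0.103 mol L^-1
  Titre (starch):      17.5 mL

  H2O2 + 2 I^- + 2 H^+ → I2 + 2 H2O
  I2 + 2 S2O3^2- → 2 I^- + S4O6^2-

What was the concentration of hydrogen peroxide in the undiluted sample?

0.349 mol/L

n(S2O3^2-) = 0.0175 × 0.103 = 1.80 × 10^-3 mol
n(I2) = n(S2O3^2-)/2 = 9.01 × 10^-4 mol
n(H2O2) in the aliquot = 9.01 × 10^-4 mol (1:1 ratio)
[H2O2]_dilute = 9.01 × 10^-4 / 0.0256 = 0.0352 mol/L
[H2O2]_original = 0.0352 × 100.0/10.1 = 0.349 mol/L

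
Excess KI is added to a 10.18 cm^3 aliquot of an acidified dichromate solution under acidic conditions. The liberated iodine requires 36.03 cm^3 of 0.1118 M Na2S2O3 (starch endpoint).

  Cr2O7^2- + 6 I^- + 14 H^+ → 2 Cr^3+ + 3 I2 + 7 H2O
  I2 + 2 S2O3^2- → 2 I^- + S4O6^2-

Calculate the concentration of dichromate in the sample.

n(S2O3^2-) = 0.03603 × 0.1118 = 4.028 × 10^-3 mol
n(I2) = n(S2O3^2-)/2 = 2.014 × 10^-3 mol
From the 1:3 ratio, n(Cr2O7^2-) in the aliquot = 1/3 × 2.014 × 10^-3 = 6.714 × 10^-4 mol
[Cr2O7^2-] = 6.714 × 10^-4 / 0.01018 = 0.06595 mol/L

0.06595 M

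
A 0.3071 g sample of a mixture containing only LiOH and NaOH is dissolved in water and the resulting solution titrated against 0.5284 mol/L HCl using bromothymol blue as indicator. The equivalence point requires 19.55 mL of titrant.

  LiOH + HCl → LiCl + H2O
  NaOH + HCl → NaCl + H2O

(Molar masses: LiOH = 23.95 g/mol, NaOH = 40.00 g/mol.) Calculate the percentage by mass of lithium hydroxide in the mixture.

51.56 %

n(HCl) = 0.01955 × 0.5284 = 0.01033 mol
Let x = n(LiOH), y = n(NaOH).
Titrant: 1x + 1y = 0.01033;  mass: 23.95x + 40.00y = 0.3071
Solving, x = 6.611 × 10^-3 mol, y = 3.719 × 10^-3 mol
mass of LiOH = 6.611 × 10^-3 × 23.95 = 0.1583 g
% LiOH = 0.1583 / 0.3071 × 100 = 51.56 %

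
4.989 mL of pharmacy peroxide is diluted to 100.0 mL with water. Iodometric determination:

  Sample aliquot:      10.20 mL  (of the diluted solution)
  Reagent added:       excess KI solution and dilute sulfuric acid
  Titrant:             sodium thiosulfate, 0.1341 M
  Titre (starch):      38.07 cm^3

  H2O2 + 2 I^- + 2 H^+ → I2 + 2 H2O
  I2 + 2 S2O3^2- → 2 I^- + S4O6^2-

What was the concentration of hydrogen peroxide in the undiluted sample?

5.016 M

n(S2O3^2-) = 0.03807 × 0.1341 = 5.105 × 10^-3 mol
n(I2) = n(S2O3^2-)/2 = 2.553 × 10^-3 mol
n(H2O2) in the aliquot = 2.553 × 10^-3 mol (1:1 ratio)
[H2O2]_dilute = 2.553 × 10^-3 / 0.01020 = 0.2503 mol/L
[H2O2]_original = 0.2503 × 100.0/4.989 = 5.016 mol/L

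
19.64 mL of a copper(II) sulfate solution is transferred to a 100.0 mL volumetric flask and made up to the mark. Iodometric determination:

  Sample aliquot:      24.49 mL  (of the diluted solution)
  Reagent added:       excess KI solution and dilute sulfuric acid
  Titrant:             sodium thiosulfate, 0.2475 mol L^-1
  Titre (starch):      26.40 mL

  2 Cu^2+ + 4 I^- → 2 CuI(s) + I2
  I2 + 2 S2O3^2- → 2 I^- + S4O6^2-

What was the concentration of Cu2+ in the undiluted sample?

1.358 mol/L

n(S2O3^2-) = 0.02640 × 0.2475 = 6.534 × 10^-3 mol
n(I2) = n(S2O3^2-)/2 = 3.267 × 10^-3 mol
From the 2:1 ratio, n(Cu2+) in the aliquot = 2/1 × 3.267 × 10^-3 = 6.534 × 10^-3 mol
[Cu2+]_dilute = 6.534 × 10^-3 / 0.02449 = 0.2668 mol/L
[Cu2+]_original = 0.2668 × 100.0/19.64 = 1.358 mol/L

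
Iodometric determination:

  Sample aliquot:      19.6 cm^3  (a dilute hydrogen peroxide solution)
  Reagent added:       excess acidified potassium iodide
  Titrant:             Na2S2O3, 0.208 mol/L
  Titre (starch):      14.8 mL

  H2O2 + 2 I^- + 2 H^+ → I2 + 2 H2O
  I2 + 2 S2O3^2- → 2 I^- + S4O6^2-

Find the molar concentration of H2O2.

0.0785 mol/L

n(S2O3^2-) = 0.0148 × 0.208 = 3.08 × 10^-3 mol
n(I2) = n(S2O3^2-)/2 = 1.54 × 10^-3 mol
n(H2O2) in the aliquot = 1.54 × 10^-3 mol (1:1 ratio)
[H2O2] = 1.54 × 10^-3 / 0.0196 = 0.0785 mol/L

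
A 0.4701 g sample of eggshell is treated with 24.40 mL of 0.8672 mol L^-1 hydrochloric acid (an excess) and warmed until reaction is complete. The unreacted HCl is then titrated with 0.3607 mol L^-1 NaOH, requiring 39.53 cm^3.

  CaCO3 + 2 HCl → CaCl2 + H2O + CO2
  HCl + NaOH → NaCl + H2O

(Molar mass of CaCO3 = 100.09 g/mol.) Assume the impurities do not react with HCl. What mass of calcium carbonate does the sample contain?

n(HCl) added = 0.02440 × 0.8672 = 0.02116 mol
n(NaOH) used in back-titration = 0.03953 × 0.3607 = 0.01426 mol
n(HCl) left over = 0.01426 mol (1:1 ratio)
n(HCl) consumed by analyte = 0.02116 − 0.01426 = 6.901 × 10^-3 mol
From the 1:2 ratio, n(CaCO3) = 1/2 × 6.901 × 10^-3 = 3.451 × 10^-3 mol
mass of CaCO3 = 3.451 × 10^-3 × 100.09 = 0.3454 g

0.3454 g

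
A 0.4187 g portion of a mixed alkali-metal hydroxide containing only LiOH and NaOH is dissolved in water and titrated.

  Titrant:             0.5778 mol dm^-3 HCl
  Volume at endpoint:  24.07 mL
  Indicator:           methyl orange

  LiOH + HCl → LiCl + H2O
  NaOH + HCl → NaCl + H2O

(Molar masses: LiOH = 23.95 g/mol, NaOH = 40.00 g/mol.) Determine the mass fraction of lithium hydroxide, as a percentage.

49.04 %

n(HCl) = 0.02407 × 0.5778 = 0.01391 mol
Let x = n(LiOH), y = n(NaOH).
Titrant: 1x + 1y = 0.01391;  mass: 23.95x + 40.00y = 0.4187
Solving, x = 8.574 × 10^-3 mol, y = 5.334 × 10^-3 mol
mass of LiOH = 8.574 × 10^-3 × 23.95 = 0.2053 g
% LiOH = 0.2053 / 0.4187 × 100 = 49.04 %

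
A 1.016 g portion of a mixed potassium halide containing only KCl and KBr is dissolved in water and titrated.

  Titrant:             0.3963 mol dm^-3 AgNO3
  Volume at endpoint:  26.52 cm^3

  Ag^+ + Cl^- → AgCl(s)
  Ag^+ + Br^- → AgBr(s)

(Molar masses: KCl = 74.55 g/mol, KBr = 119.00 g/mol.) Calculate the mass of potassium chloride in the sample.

n(AgNO3) = 0.02652 × 0.3963 = 0.01051 mol
Let x = n(KCl), y = n(KBr).
Titrant: 1x + 1y = 0.01051;  mass: 74.55x + 119.00y = 1.016
Solving, x = 5.280 × 10^-3 mol, y = 5.230 × 10^-3 mol
mass of KCl = 5.280 × 10^-3 × 74.55 = 0.3936 g

0.3936 g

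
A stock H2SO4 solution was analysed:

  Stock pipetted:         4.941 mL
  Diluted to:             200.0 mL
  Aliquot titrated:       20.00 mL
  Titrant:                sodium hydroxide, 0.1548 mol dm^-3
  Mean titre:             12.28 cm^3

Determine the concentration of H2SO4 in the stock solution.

1.924 mol/L

H2SO4 + 2 NaOH → Na2SO4 + 2 H2O
n(NaOH) = 0.01228 × 0.1548 = 1.901 × 10^-3 mol
From the 1:2 ratio, n(H2SO4) in the aliquot = 1/2 × 1.901 × 10^-3 = 9.505 × 10^-4 mol
[H2SO4]_dilute = 9.505 × 10^-4 / 0.02000 = 0.04752 mol/L
Dilution factor = 200.0 / 4.941 = 40.48
[H2SO4]_stock = 0.04752 × 40.48 = 1.924 mol/L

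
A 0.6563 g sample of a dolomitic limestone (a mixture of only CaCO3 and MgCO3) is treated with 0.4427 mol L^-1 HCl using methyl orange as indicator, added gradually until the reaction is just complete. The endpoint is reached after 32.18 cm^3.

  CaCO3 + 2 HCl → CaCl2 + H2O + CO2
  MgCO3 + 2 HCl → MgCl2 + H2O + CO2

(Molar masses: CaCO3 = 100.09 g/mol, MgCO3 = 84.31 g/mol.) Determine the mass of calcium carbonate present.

0.3537 g

n(HCl) = 0.03218 × 0.4427 = 0.01425 mol
Let x = n(CaCO3), y = n(MgCO3).
Titrant: 2x + 2y = 0.01425;  mass: 100.09x + 84.31y = 0.6563
Solving, x = 3.533 × 10^-3 mol, y = 3.590 × 10^-3 mol
mass of CaCO3 = 3.533 × 10^-3 × 100.09 = 0.3537 g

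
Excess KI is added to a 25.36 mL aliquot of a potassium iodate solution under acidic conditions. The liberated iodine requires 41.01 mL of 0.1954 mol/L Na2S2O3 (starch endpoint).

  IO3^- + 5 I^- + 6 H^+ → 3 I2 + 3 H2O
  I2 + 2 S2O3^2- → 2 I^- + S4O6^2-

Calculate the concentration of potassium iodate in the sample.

0.05266 mol/L

n(S2O3^2-) = 0.04101 × 0.1954 = 8.013 × 10^-3 mol
n(I2) = n(S2O3^2-)/2 = 4.007 × 10^-3 mol
From the 1:3 ratio, n(IO3^-) in the aliquot = 1/3 × 4.007 × 10^-3 = 1.336 × 10^-3 mol
[IO3^-] = 1.336 × 10^-3 / 0.02536 = 0.05266 mol/L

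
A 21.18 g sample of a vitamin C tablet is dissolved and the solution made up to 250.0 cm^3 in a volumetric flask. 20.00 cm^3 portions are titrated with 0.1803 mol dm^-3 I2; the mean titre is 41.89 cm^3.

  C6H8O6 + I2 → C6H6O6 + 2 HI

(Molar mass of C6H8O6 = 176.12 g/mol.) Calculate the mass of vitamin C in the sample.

16.63 g

n(I2) per titration = 0.04189 × 0.1803 = 7.553 × 10^-3 mol
n(C6H8O6) in each aliquot = 7.553 × 10^-3 mol (1:1 ratio)
n(C6H8O6) in the whole flask = 7.553 × 10^-3 × 250.0/20.00 = 0.09441 mol
mass of C6H8O6 = 0.09441 × 176.12 = 16.63 g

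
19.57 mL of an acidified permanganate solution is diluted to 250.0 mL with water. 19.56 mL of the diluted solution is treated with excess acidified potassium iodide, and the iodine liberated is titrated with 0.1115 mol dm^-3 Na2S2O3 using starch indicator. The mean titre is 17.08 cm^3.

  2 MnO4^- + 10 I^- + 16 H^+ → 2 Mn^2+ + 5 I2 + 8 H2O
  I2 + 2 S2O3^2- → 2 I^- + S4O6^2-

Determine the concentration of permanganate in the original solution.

n(S2O3^2-) = 0.01708 × 0.1115 = 1.904 × 10^-3 mol
n(I2) = n(S2O3^2-)/2 = 9.522 × 10^-4 mol
From the 2:5 ratio, n(MnO4^-) in the aliquot = 2/5 × 9.522 × 10^-4 = 3.809 × 10^-4 mol
[MnO4^-]_dilute = 3.809 × 10^-4 / 0.01956 = 0.01947 mol/L
[MnO4^-]_original = 0.01947 × 250.0/19.57 = 0.2488 mol/L

0.2488 mol/L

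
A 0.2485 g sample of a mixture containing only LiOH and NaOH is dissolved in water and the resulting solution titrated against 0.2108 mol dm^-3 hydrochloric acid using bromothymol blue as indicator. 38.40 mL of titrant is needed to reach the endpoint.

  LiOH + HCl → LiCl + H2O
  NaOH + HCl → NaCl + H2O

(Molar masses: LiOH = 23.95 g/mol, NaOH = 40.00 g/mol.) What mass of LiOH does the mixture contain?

n(HCl) = 0.03840 × 0.2108 = 8.095 × 10^-3 mol
Let x = n(LiOH), y = n(NaOH).
Titrant: 1x + 1y = 8.095 × 10^-3;  mass: 23.95x + 40.00y = 0.2485
Solving, x = 4.691 × 10^-3 mol, y = 3.404 × 10^-3 mol
mass of LiOH = 4.691 × 10^-3 × 23.95 = 0.1123 g

0.1123 g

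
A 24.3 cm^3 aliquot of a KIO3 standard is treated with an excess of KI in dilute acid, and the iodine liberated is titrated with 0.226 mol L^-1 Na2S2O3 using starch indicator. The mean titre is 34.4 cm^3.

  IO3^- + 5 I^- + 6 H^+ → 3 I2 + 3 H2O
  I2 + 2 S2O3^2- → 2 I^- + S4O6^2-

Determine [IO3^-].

0.0533 mol/L

n(S2O3^2-) = 0.0344 × 0.226 = 7.77 × 10^-3 mol
n(I2) = n(S2O3^2-)/2 = 3.89 × 10^-3 mol
From the 1:3 ratio, n(IO3^-) in the aliquot = 1/3 × 3.89 × 10^-3 = 1.30 × 10^-3 mol
[IO3^-] = 1.30 × 10^-3 / 0.0243 = 0.0533 mol/L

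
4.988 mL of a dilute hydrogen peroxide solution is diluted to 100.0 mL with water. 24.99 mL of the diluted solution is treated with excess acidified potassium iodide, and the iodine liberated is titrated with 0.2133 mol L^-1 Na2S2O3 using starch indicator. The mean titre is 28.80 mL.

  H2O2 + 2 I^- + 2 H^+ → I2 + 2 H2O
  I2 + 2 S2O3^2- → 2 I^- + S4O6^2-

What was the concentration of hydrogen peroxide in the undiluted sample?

2.464 mol/L

n(S2O3^2-) = 0.02880 × 0.2133 = 6.143 × 10^-3 mol
n(I2) = n(S2O3^2-)/2 = 3.072 × 10^-3 mol
n(H2O2) in the aliquot = 3.072 × 10^-3 mol (1:1 ratio)
[H2O2]_dilute = 3.072 × 10^-3 / 0.02499 = 0.1229 mol/L
[H2O2]_original = 0.1229 × 100.0/4.988 = 2.464 mol/L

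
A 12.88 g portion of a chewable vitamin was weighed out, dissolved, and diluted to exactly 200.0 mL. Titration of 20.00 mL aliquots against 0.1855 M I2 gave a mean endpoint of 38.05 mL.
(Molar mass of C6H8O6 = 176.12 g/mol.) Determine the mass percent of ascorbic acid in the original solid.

C6H8O6 + I2 → C6H6O6 + 2 HI
n(I2) per titration = 0.03805 × 0.1855 = 7.058 × 10^-3 mol
n(C6H8O6) in each aliquot = 7.058 × 10^-3 mol (1:1 ratio)
n(C6H8O6) in the whole flask = 7.058 × 10^-3 × 200.0/20.00 = 0.07058 mol
mass of C6H8O6 = 0.07058 × 176.12 = 12.43 g
% C6H8O6 = 12.43 / 12.88 × 100 = 96.51 %

96.51 %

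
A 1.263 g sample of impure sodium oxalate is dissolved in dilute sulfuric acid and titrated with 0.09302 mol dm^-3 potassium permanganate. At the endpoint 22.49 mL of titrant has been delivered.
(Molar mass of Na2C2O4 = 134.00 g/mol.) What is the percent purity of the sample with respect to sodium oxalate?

55.49 %

2 MnO4^- + 5 C2O4^2- + 16 H^+ → 2 Mn^2+ + 10 CO2 + 8 H2O
n(KMnO4) = 0.02249 L × 0.09302 mol/L = 2.092 × 10^-3 mol
From the 5:2 ratio, n(Na2C2O4) = 5/2 × 2.092 × 10^-3 = 5.230 × 10^-3 mol
mass of Na2C2O4 = 5.230 × 10^-3 × 134.00 g/mol = 0.7008 g
% Na2C2O4 = 0.7008 / 1.263 × 100 = 55.49 %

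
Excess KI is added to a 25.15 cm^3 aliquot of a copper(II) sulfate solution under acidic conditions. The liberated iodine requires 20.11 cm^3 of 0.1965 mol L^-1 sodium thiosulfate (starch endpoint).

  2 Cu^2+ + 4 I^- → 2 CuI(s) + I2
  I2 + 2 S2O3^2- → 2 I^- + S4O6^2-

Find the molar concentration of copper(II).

n(S2O3^2-) = 0.02011 × 0.1965 = 3.952 × 10^-3 mol
n(I2) = n(S2O3^2-)/2 = 1.976 × 10^-3 mol
From the 2:1 ratio, n(Cu2+) in the aliquot = 2/1 × 1.976 × 10^-3 = 3.952 × 10^-3 mol
[Cu2+] = 3.952 × 10^-3 / 0.02515 = 0.1571 mol/L

0.1571 mol/L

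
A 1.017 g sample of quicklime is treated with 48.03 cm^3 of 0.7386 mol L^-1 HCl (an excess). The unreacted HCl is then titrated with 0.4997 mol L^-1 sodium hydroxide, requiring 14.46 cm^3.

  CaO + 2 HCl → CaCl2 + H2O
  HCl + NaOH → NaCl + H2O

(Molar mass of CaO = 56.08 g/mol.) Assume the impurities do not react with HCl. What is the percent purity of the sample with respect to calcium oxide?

77.89 %

n(HCl) added = 0.04803 × 0.7386 = 0.03547 mol
n(NaOH) used in back-titration = 0.01446 × 0.4997 = 7.226 × 10^-3 mol
n(HCl) left over = 7.226 × 10^-3 mol (1:1 ratio)
n(HCl) consumed by analyte = 0.03547 − 7.226 × 10^-3 = 0.02825 mol
From the 1:2 ratio, n(CaO) = 1/2 × 0.02825 = 0.01412 mol
mass of CaO = 0.01412 × 56.08 = 0.7921 g
% CaO = 0.7921 / 1.017 × 100 = 77.89 %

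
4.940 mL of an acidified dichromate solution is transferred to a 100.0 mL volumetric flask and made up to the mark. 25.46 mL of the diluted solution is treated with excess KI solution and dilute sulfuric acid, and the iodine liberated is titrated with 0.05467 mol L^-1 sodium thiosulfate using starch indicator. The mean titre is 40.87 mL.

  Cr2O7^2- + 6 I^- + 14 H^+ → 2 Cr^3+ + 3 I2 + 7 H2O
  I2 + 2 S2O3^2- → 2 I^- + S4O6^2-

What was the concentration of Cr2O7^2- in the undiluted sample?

0.2961 mol/L

n(S2O3^2-) = 0.04087 × 0.05467 = 2.234 × 10^-3 mol
n(I2) = n(S2O3^2-)/2 = 1.117 × 10^-3 mol
From the 1:3 ratio, n(Cr2O7^2-) in the aliquot = 1/3 × 1.117 × 10^-3 = 3.724 × 10^-4 mol
[Cr2O7^2-]_dilute = 3.724 × 10^-4 / 0.02546 = 0.01463 mol/L
[Cr2O7^2-]_original = 0.01463 × 100.0/4.940 = 0.2961 mol/L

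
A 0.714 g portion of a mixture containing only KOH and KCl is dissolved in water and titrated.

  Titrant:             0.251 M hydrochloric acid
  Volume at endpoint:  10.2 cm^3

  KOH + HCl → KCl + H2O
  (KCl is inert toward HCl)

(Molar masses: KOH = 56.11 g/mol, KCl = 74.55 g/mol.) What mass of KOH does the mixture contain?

0.144 g

n(HCl) = 0.0102 × 0.251 = 2.56 × 10^-3 mol
Let x = n(KOH), y = n(KCl).
Titrant: 1x = 2.56 × 10^-3;  mass: 56.11x + 74.55y = 0.714
Solving, x = 2.56 × 10^-3 mol, y = 7.65 × 10^-3 mol
mass of KOH = 2.56 × 10^-3 × 56.11 = 0.144 g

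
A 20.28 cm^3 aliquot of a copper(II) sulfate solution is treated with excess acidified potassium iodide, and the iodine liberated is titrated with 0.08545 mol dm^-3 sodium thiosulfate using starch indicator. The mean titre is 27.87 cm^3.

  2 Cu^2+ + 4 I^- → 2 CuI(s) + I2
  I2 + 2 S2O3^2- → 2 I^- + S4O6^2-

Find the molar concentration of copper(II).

0.1174 mol/L

n(S2O3^2-) = 0.02787 × 0.08545 = 2.381 × 10^-3 mol
n(I2) = n(S2O3^2-)/2 = 1.191 × 10^-3 mol
From the 2:1 ratio, n(Cu2+) in the aliquot = 2/1 × 1.191 × 10^-3 = 2.381 × 10^-3 mol
[Cu2+] = 2.381 × 10^-3 / 0.02028 = 0.1174 mol/L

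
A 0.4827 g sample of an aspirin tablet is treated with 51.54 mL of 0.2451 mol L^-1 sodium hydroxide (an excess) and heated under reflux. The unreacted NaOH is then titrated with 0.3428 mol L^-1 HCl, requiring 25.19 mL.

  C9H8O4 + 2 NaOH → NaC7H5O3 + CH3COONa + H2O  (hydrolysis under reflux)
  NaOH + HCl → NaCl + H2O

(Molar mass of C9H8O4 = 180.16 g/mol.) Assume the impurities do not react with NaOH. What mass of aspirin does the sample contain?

0.3601 g

n(NaOH) added = 0.05154 × 0.2451 = 0.01263 mol
n(HCl) used in back-titration = 0.02519 × 0.3428 = 8.635 × 10^-3 mol
n(NaOH) left over = 8.635 × 10^-3 mol (1:1 ratio)
n(NaOH) consumed by analyte = 0.01263 − 8.635 × 10^-3 = 3.997 × 10^-3 mol
From the 1:2 ratio, n(C9H8O4) = 1/2 × 3.997 × 10^-3 = 1.999 × 10^-3 mol
mass of C9H8O4 = 1.999 × 10^-3 × 180.16 = 0.3601 g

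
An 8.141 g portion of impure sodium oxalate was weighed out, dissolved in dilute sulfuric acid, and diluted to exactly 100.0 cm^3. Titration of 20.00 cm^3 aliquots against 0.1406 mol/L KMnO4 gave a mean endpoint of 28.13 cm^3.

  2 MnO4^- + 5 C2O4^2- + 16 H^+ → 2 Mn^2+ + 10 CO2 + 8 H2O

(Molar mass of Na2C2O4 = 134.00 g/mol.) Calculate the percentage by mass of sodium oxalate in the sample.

n(KMnO4) per titration = 0.02813 × 0.1406 = 3.955 × 10^-3 mol
From the 5:2 ratio, n(Na2C2O4) in each aliquot = 5/2 × 3.955 × 10^-3 = 9.888 × 10^-3 mol
n(Na2C2O4) in the whole flask = 9.888 × 10^-3 × 100.0/20.00 = 0.04944 mol
mass of Na2C2O4 = 0.04944 × 134.00 = 6.625 g
% Na2C2O4 = 6.625 / 8.141 × 100 = 81.38 %

81.38 %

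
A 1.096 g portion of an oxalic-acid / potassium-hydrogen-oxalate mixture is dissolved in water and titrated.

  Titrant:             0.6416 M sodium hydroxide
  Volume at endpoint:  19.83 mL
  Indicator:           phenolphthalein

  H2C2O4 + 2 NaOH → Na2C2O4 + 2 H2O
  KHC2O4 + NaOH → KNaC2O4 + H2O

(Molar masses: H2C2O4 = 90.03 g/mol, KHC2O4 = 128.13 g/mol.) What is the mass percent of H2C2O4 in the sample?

n(NaOH) = 0.01983 × 0.6416 = 0.01272 mol
Let x = n(H2C2O4), y = n(KHC2O4).
Titrant: 2x + 1y = 0.01272;  mass: 90.03x + 128.13y = 1.096
Solving, x = 3.214 × 10^-3 mol, y = 6.296 × 10^-3 mol
mass of H2C2O4 = 3.214 × 10^-3 × 90.03 = 0.2893 g
% H2C2O4 = 0.2893 / 1.096 × 100 = 26.40 %

26.40 %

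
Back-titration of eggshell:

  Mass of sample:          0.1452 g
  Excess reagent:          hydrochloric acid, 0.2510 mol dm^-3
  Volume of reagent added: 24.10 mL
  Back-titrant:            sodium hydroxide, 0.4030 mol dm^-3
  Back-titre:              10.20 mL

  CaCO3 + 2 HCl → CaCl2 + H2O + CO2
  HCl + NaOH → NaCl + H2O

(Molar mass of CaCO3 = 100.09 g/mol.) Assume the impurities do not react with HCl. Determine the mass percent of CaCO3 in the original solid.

66.81 %

n(HCl) added = 0.02410 × 0.2510 = 6.049 × 10^-3 mol
n(NaOH) used in back-titration = 0.01020 × 0.4030 = 4.111 × 10^-3 mol
n(HCl) left over = 4.111 × 10^-3 mol (1:1 ratio)
n(HCl) consumed by analyte = 6.049 × 10^-3 − 4.111 × 10^-3 = 1.939 × 10^-3 mol
From the 1:2 ratio, n(CaCO3) = 1/2 × 1.939 × 10^-3 = 9.693 × 10^-4 mol
mass of CaCO3 = 9.693 × 10^-4 × 100.09 = 0.09701 g
% CaCO3 = 0.09701 / 0.1452 × 100 = 66.81 %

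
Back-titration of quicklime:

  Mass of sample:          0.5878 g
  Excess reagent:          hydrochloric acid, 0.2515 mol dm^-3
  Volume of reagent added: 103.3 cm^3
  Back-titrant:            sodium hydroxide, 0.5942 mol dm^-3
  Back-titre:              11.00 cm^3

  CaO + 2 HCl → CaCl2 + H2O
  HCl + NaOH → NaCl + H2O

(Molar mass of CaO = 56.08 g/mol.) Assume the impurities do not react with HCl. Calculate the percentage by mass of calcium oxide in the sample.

92.75 %

n(HCl) added = 0.1033 × 0.2515 = 0.02598 mol
n(NaOH) used in back-titration = 0.01100 × 0.5942 = 6.536 × 10^-3 mol
n(HCl) left over = 6.536 × 10^-3 mol (1:1 ratio)
n(HCl) consumed by analyte = 0.02598 − 6.536 × 10^-3 = 0.01944 mol
From the 1:2 ratio, n(CaO) = 1/2 × 0.01944 = 9.722 × 10^-3 mol
mass of CaO = 9.722 × 10^-3 × 56.08 = 0.5452 g
% CaO = 0.5452 / 0.5878 × 100 = 92.75 %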